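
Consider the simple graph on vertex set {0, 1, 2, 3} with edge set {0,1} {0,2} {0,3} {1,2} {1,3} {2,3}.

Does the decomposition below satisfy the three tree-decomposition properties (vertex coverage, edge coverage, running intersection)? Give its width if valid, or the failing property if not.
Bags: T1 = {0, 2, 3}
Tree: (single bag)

No — vertex 1 appears in no bag.

A tree decomposition must satisfy three properties: every vertex lies in some bag; for every edge, both endpoints lie together in some bag; and for every vertex, the bags containing it form a connected subtree. Here vertex 1 appears in no bag, so the decomposition is invalid.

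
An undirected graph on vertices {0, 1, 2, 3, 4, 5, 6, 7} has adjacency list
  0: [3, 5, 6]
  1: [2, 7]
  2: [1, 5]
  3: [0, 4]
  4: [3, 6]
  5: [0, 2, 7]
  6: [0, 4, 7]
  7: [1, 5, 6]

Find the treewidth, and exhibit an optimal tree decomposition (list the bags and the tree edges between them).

Each bag holds 3 vertices, so the decomposition has width 2, which upper-bounds the treewidth. For the lower bound, G contains the cycle 4–3–0–6–4, so G is not a forest; only forests have treewidth ≤ 1, hence tw(G) ≥ 2. Hence tw(G) = 2 exactly.

Treewidth 2.
Bags: B1 = {3, 4, 6}  B2 = {0, 3, 6}  B3 = {0, 6, 7}  B4 = {0, 5, 7}  B5 = {1, 5, 7}  B6 = {1, 2, 5}
Tree: B1–B2, B2–B3, B3–B4, B4–B5, B5–B6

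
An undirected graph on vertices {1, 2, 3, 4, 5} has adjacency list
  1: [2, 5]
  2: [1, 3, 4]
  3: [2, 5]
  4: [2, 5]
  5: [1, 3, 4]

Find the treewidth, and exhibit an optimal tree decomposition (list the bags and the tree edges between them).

Treewidth 2.
One optimal decomposition is:
Bags: B1 = {2, 4, 5}  B2 = {2, 3, 5}  B3 = {1, 2, 5}
Tree: B1–B2, B2–B3

Every bag has size at most 3, so the width is 3 − 1 = 2 and tw(G) ≤ 2. For the lower bound, G contains the cycle 4–5–3–2–4, so G is not a forest; only forests have treewidth ≤ 1, hence tw(G) ≥ 2. The upper and lower bounds meet at 2, so that is the treewidth.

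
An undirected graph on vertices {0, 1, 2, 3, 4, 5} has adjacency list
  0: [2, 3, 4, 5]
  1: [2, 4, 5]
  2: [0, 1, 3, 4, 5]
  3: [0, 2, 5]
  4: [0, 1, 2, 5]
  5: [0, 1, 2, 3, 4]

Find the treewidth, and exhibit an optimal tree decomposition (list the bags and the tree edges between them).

The largest bag has 4 vertices, giving width 3; this decomposition certifies tw(G) ≤ 3. For the lower bound, the 4 vertices {0, 2, 3, 5} are pairwise adjacent, and any tree decomposition puts a clique entirely inside one bag — forcing width ≥ 3. Combining the bounds, tw(G) = 3.

Treewidth 3.
One such decomposition:
Bags: B1 = {0, 2, 3, 5}  B2 = {0, 2, 4, 5}  B3 = {1, 2, 4, 5}
Tree: B1–B2, B2–B3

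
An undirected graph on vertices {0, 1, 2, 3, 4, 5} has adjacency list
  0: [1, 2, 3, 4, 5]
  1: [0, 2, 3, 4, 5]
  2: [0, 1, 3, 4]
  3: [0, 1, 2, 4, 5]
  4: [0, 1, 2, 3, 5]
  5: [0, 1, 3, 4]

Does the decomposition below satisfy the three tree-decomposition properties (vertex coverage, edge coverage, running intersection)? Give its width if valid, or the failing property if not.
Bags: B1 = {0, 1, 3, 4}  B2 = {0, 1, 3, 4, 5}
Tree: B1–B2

A tree decomposition must satisfy three properties: every vertex lies in some bag; for every edge, both endpoints lie together in some bag; and for every vertex, the bags containing it form a connected subtree. Here vertex 2 appears in no bag, so the decomposition is invalid.

No — vertex 2 appears in no bag.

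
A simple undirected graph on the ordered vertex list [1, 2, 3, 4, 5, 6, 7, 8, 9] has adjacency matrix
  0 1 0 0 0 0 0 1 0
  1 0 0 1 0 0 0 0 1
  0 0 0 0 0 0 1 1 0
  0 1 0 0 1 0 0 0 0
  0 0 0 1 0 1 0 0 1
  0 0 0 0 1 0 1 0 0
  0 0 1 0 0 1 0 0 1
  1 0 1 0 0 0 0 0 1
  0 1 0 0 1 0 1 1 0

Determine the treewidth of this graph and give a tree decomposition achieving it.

Treewidth 3.
One such decomposition:
Bags: B1 = {4, 5, 6, 7}  B2 = {4, 5, 7, 9}  B3 = {2, 4, 7, 9}  B4 = {2, 3, 7, 9}  B5 = {2, 3, 8, 9}  B6 = {1, 2, 3, 8}
Tree: B1–B2, B2–B3, B3–B4, B4–B5, B5–B6

Every bag has size at most 4, so the width is 4 − 1 = 3 and tw(G) ≤ 3. For the lower bound: the 4 vertex sets {4,5,6}, {7}, {9}, {1,2,3,8} are disjoint, each induces a connected subgraph, and every pair is joined by at least one edge of G. Contracting each set to a single vertex therefore yields K_{4} as a minor, and since treewidth is minor-monotone, tw(G) ≥ tw(K_{4}) = 3. The upper and lower bounds meet at 3, so that is the treewidth.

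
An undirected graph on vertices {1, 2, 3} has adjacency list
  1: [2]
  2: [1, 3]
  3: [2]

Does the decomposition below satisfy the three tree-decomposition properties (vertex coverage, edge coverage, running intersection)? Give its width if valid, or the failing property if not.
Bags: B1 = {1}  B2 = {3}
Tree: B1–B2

No — vertex 2 appears in no bag.

A tree decomposition must satisfy three properties: every vertex lies in some bag; for every edge, both endpoints lie together in some bag; and for every vertex, the bags containing it form a connected subtree. Here vertex 2 appears in no bag, so the decomposition is invalid.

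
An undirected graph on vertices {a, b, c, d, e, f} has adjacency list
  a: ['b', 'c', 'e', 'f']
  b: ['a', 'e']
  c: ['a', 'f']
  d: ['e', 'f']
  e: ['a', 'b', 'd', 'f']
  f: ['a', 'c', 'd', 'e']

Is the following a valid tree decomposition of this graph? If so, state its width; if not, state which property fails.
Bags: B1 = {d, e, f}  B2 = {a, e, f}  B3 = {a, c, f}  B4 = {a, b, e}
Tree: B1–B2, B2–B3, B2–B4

Yes; width 2.

Checking the three conditions: (i) the bags cover all of {a, b, c, d, e, f}; (ii) for each edge, some bag contains both endpoints; (iii) the bags containing any fixed vertex form a subtree. All hold, so the decomposition is valid with width 3 − 1 = 2.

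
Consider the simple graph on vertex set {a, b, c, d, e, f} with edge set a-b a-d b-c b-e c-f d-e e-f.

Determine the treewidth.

2

A width-2 tree decomposition is:
Bags: B1 = {a, d, e}  B2 = {a, b, e}  B3 = {b, e, f}  B4 = {b, c, f}
Tree: B1–B2, B2–B3, B3–B4
Every bag has size at most 3, so the width is 3 − 1 = 2 and tw(G) ≤ 2. The edges d–a–b–e–d form a cycle, so G is not a tree and its treewidth is at least 2. Combining the bounds, tw(G) = 2.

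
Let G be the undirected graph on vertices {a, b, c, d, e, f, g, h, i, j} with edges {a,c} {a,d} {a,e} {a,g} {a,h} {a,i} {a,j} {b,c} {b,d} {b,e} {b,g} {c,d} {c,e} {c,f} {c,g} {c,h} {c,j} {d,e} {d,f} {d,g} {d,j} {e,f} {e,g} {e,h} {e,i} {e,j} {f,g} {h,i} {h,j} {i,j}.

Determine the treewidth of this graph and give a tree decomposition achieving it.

Treewidth 4.
One such decomposition:
Bags: B1 = {b, c, d, e, g}  B2 = {a, c, d, e, g}  B3 = {a, c, d, e, j}  B4 = {a, c, e, h, j}  B5 = {c, d, e, f, g}  B6 = {a, e, h, i, j}
Tree: B1–B2, B2–B3, B3–B4, B1–B5, B4–B6

Each bag holds 5 vertices, so the decomposition has width 4, which upper-bounds the treewidth. On the other hand G contains the 5-clique {c, d, e, f, g}. A clique must lie in a single bag of any decomposition, so no decomposition can have width below 4. Hence tw(G) = 4 exactly.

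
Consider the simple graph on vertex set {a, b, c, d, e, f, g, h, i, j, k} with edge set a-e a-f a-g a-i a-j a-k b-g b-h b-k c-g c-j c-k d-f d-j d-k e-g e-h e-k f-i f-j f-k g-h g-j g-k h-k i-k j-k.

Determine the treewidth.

3

A width-3 tree decomposition is:
Bags: B1 = {a, f, j, k}  B2 = {a, g, j, k}  B3 = {a, f, i, k}  B4 = {d, f, j, k}  B5 = {c, g, j, k}  B6 = {a, e, g, k}  B7 = {e, g, h, k}  B8 = {b, g, h, k}
Tree: B1–B2, B1–B3, B1–B4, B2–B5, B2–B6, B6–B7, B7–B8
Every bag has size at most 4, so the width is 4 − 1 = 3 and tw(G) ≤ 3. For the lower bound, the 4 vertices {d, f, j, k} are pairwise adjacent, and any tree decomposition puts a clique entirely inside one bag — forcing width ≥ 3. Combining the bounds, tw(G) = 3.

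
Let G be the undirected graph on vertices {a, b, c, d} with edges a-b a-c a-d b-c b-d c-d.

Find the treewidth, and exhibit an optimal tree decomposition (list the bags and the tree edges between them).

Treewidth 3.
One such decomposition:
Bags: B1 = {a, b, c, d}
Tree: (single bag)

A single bag containing all 4 vertices is trivially a valid decomposition of width 3. Conversely, {a, b, c, d} is a clique of size 4, and the vertices of any clique must share a bag in every tree decomposition; so some bag has ≥ 4 vertices and tw(G) ≥ 3. Combining the bounds, tw(G) = 3.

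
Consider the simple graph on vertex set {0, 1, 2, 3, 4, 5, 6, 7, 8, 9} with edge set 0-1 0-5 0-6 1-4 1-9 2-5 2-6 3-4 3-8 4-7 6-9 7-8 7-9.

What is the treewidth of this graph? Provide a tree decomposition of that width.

Each bag holds 3 vertices, so the decomposition has width 2, which upper-bounds the treewidth. For the lower bound, G contains the cycle 2–5–0–6–2, so G is not a forest; only forests have treewidth ≤ 1, hence tw(G) ≥ 2. Therefore the treewidth is 2.

Treewidth 2.
One such decomposition:
Bags: B1 = {2, 5, 6}  B2 = {0, 5, 6}  B3 = {0, 6, 9}  B4 = {0, 1, 9}  B5 = {1, 7, 9}  B6 = {1, 4, 7}  B7 = {4, 7, 8}  B8 = {3, 4, 8}
Tree: B1–B2, B2–B3, B3–B4, B4–B5, B5–B6, B6–B7, B7–B8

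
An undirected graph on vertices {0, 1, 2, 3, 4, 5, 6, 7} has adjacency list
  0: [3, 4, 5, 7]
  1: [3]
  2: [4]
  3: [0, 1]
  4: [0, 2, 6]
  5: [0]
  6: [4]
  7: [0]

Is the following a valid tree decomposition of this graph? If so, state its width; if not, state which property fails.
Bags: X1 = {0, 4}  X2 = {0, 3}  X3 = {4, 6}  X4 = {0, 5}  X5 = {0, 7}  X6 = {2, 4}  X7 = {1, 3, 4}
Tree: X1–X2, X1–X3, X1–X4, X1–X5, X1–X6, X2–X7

No — bags containing vertex 4 are not connected in the tree.

A tree decomposition must satisfy three properties: every vertex lies in some bag; for every edge, both endpoints lie together in some bag; and for every vertex, the bags containing it form a connected subtree. Here bags containing vertex 4 are not connected in the tree, so the decomposition is invalid.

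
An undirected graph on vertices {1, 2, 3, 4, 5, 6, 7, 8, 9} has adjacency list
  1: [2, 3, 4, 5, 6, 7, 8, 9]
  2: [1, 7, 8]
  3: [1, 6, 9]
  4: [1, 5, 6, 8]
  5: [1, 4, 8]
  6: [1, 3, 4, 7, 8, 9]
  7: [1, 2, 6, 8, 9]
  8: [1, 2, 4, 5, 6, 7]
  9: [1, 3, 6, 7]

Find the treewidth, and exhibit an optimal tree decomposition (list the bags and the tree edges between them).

Treewidth 3.
One optimal decomposition is:
Bags: B1 = {1, 6, 7, 8}  B2 = {1, 4, 6, 8}  B3 = {1, 6, 7, 9}  B4 = {1, 3, 6, 9}  B5 = {1, 2, 7, 8}  B6 = {1, 4, 5, 8}
Tree: B1–B2, B1–B3, B3–B4, B1–B5, B2–B6

Every bag has size at most 4, so the width is 4 − 1 = 3 and tw(G) ≤ 3. On the other hand G contains the 4-clique {1, 2, 7, 8}. A clique must lie in a single bag of any decomposition, so no decomposition can have width below 3. Combining the bounds, tw(G) = 3.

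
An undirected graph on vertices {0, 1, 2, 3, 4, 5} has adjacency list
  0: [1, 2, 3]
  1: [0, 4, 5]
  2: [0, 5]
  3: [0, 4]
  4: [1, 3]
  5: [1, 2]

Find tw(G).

2

A width-2 tree decomposition is:
Bags: B1 = {0, 2, 5}  B2 = {0, 1, 5}  B3 = {0, 1, 3}  B4 = {1, 3, 4}
Tree: B1–B2, B2–B3, B3–B4
The largest bag has 3 vertices, giving width 2; this decomposition certifies tw(G) ≤ 2. Since 2–5–1–0–2 is a cycle in G, G is not acyclic. Forests are exactly the graphs of treewidth ≤ 1, so tw(G) ≥ 2. Therefore the treewidth is 2.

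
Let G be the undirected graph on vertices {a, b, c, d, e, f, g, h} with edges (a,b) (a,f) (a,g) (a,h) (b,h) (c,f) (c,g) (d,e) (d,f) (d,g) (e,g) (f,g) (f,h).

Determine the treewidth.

A width-2 tree decomposition is:
Bags: B1 = {a, f, h}  B2 = {a, f, g}  B3 = {d, f, g}  B4 = {a, b, h}  B5 = {d, e, g}  B6 = {c, f, g}
Tree: B1–B2, B2–B3, B1–B4, B3–B5, B2–B6
Each bag holds 3 vertices, so the decomposition has width 2, which upper-bounds the treewidth. Conversely, {d, e, g} is a clique of size 3, and the vertices of any clique must share a bag in every tree decomposition; so some bag has ≥ 3 vertices and tw(G) ≥ 2. Combining the bounds, tw(G) = 2.

2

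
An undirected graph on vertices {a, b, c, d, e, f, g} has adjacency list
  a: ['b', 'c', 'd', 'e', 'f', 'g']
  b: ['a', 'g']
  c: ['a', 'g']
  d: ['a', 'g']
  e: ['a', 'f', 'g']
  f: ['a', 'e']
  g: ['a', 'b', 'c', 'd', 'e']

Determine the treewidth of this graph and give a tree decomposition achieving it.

Treewidth 2.
Bags: B1 = {a, e, g}  B2 = {a, c, g}  B3 = {a, e, f}  B4 = {a, b, g}  B5 = {a, d, g}
Tree: B1–B2, B1–B3, B2–B4, B2–B5

Every bag has size at most 3, so the width is 3 − 1 = 2 and tw(G) ≤ 2. On the other hand G contains the 3-clique {a, d, g}. A clique must lie in a single bag of any decomposition, so no decomposition can have width below 2. The upper and lower bounds meet at 2, so that is the treewidth.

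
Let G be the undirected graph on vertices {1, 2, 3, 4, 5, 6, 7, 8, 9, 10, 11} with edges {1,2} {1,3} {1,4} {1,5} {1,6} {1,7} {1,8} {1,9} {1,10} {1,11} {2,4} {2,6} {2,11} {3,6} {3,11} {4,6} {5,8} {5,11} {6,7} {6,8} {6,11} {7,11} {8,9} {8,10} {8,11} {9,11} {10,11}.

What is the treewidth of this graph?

A width-3 tree decomposition is:
Bags: B1 = {1, 6, 8, 11}  B2 = {1, 6, 7, 11}  B3 = {1, 3, 6, 11}  B4 = {1, 8, 9, 11}  B5 = {1, 5, 8, 11}  B6 = {1, 8, 10, 11}  B7 = {1, 2, 6, 11}  B8 = {1, 2, 4, 6}
Tree: B1–B2, B1–B3, B1–B4, B1–B5, B4–B6, B1–B7, B7–B8
Every bag has size at most 4, so the width is 4 − 1 = 3 and tw(G) ≤ 3. Conversely, {1, 8, 9, 11} is a clique of size 4, and the vertices of any clique must share a bag in every tree decomposition; so some bag has ≥ 4 vertices and tw(G) ≥ 3. The upper and lower bounds meet at 3, so that is the treewidth.

3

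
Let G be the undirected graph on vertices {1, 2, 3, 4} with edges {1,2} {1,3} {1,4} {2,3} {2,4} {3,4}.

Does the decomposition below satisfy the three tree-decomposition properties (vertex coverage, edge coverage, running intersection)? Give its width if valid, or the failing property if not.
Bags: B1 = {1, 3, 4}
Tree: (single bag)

No — vertex 2 appears in no bag.

A tree decomposition must satisfy three properties: every vertex lies in some bag; for every edge, both endpoints lie together in some bag; and for every vertex, the bags containing it form a connected subtree. Here vertex 2 appears in no bag, so the decomposition is invalid.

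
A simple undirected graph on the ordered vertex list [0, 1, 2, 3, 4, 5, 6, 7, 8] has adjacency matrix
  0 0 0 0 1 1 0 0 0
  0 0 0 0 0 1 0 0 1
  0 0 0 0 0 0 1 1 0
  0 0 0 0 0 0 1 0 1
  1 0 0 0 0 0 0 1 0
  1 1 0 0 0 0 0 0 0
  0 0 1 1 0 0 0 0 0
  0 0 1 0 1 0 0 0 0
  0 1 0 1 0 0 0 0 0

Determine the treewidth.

2

A width-2 tree decomposition is:
Bags: B1 = {1, 3, 8}  B2 = {1, 3, 5}  B3 = {0, 3, 5}  B4 = {0, 3, 4}  B5 = {3, 4, 7}  B6 = {2, 3, 7}  B7 = {2, 3, 6}
Tree: B1–B2, B2–B3, B3–B4, B4–B5, B5–B6, B6–B7
The largest bag has 3 vertices, giving width 2; this decomposition certifies tw(G) ≤ 2. Since 3–8–1–5–0–4–7–2–6–3 is a cycle in G, G is not acyclic. Forests are exactly the graphs of treewidth ≤ 1, so tw(G) ≥ 2. The upper and lower bounds meet at 2, so that is the treewidth.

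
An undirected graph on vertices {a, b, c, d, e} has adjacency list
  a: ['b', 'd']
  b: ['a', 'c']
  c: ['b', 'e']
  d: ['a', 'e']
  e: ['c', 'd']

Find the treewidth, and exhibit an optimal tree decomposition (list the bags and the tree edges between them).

Each bag holds 3 vertices, so the decomposition has width 2, which upper-bounds the treewidth. Since c–e–d–a–b–c is a cycle in G, G is not acyclic. Forests are exactly the graphs of treewidth ≤ 1, so tw(G) ≥ 2. The upper and lower bounds meet at 2, so that is the treewidth.

Treewidth 2.
Bags: B1 = {c, d, e}  B2 = {a, c, d}  B3 = {a, b, c}
Tree: B1–B2, B2–B3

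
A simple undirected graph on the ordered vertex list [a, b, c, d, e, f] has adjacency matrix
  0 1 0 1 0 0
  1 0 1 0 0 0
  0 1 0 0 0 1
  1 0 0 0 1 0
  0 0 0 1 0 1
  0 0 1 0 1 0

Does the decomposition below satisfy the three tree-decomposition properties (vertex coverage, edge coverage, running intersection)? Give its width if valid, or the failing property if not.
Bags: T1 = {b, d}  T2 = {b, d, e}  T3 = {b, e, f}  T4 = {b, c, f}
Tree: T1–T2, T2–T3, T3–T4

No — vertex a appears in no bag.

A tree decomposition must satisfy three properties: every vertex lies in some bag; for every edge, both endpoints lie together in some bag; and for every vertex, the bags containing it form a connected subtree. Here vertex a appears in no bag, so the decomposition is invalid.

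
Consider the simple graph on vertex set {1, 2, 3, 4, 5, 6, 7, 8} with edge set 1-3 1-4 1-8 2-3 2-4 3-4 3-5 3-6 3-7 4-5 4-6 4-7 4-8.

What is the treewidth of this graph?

A width-2 tree decomposition is:
Bags: B1 = {1, 4, 8}  B2 = {1, 3, 4}  B3 = {3, 4, 5}  B4 = {3, 4, 7}  B5 = {3, 4, 6}  B6 = {2, 3, 4}
Tree: B1–B2, B2–B3, B3–B4, B3–B5, B2–B6
Every bag has size at most 3, so the width is 3 − 1 = 2 and tw(G) ≤ 2. Conversely, {1, 4, 8} is a clique of size 3, and the vertices of any clique must share a bag in every tree decomposition; so some bag has ≥ 3 vertices and tw(G) ≥ 2. Therefore the treewidth is 2.

2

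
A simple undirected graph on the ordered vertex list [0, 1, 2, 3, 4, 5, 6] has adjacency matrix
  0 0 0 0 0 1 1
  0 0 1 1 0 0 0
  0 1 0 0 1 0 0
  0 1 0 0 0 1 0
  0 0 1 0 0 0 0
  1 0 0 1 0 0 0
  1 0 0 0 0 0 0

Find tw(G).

1

A width-1 tree decomposition is:
Bags: B1 = {2, 4}  B2 = {1, 2}  B3 = {1, 3}  B4 = {3, 5}  B5 = {0, 5}  B6 = {0, 6}
Tree: B1–B2, B2–B3, B3–B4, B4–B5, B5–B6
Every bag has size at most 2, so the width is 2 − 1 = 1 and tw(G) ≤ 1. Any graph with an edge has treewidth ≥ 1, and G has the edge 4–2. Therefore the treewidth is 1.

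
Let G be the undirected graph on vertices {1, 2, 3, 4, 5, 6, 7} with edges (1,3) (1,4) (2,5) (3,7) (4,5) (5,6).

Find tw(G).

A width-1 tree decomposition is:
Bags: B1 = {3, 7}  B2 = {1, 3}  B3 = {1, 4}  B4 = {4, 5}  B5 = {2, 5}  B6 = {5, 6}
Tree: B1–B2, B2–B3, B3–B4, B4–B5, B5–B6
Each bag holds 2 vertices, so the decomposition has width 1, which upper-bounds the treewidth. Any graph with an edge has treewidth ≥ 1, and G has the edge 3–7. Hence tw(G) = 1 exactly.

1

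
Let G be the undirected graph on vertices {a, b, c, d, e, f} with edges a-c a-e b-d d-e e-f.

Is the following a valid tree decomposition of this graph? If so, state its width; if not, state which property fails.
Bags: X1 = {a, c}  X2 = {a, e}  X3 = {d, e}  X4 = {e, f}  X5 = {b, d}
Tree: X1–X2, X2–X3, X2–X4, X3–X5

Every vertex of G appears in some bag (union = {a, b, c, d, e, f}); every edge is covered by a bag; and for each vertex v the set of bags containing v is connected in the bag tree. The decomposition is therefore valid. The largest bag has 2 vertices, so the width is 1.

Yes; width 1.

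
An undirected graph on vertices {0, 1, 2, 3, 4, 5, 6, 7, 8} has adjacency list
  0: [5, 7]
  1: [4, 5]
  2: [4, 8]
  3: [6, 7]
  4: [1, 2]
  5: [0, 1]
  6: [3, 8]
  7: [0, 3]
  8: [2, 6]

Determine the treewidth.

A width-2 tree decomposition is:
Bags: B1 = {3, 6, 8}  B2 = {2, 3, 8}  B3 = {2, 3, 4}  B4 = {1, 3, 4}  B5 = {1, 3, 5}  B6 = {0, 3, 5}  B7 = {0, 3, 7}
Tree: B1–B2, B2–B3, B3–B4, B4–B5, B5–B6, B6–B7
Each bag holds 3 vertices, so the decomposition has width 2, which upper-bounds the treewidth. The edges 3–6–8–2–4–1–5–0–7–3 form a cycle, so G is not a tree and its treewidth is at least 2. Hence tw(G) = 2 exactly.

2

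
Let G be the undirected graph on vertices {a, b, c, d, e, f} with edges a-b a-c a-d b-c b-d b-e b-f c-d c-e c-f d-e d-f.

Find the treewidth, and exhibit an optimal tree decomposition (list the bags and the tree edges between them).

Each bag holds 4 vertices, so the decomposition has width 3, which upper-bounds the treewidth. For the lower bound, the 4 vertices {b, c, d, e} are pairwise adjacent, and any tree decomposition puts a clique entirely inside one bag — forcing width ≥ 3. The upper and lower bounds meet at 3, so that is the treewidth.

Treewidth 3.
One such decomposition:
Bags: B1 = {b, c, d, f}  B2 = {a, b, c, d}  B3 = {b, c, d, e}
Tree: B1–B2, B2–B3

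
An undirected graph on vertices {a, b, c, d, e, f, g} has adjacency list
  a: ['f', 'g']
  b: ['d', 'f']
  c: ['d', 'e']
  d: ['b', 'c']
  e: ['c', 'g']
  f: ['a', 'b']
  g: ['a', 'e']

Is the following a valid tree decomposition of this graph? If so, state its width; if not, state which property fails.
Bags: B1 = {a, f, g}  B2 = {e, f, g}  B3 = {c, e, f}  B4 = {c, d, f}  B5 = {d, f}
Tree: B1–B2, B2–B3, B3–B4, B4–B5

No — vertex b appears in no bag.

A tree decomposition must satisfy three properties: every vertex lies in some bag; for every edge, both endpoints lie together in some bag; and for every vertex, the bags containing it form a connected subtree. Here vertex b appears in no bag, so the decomposition is invalid.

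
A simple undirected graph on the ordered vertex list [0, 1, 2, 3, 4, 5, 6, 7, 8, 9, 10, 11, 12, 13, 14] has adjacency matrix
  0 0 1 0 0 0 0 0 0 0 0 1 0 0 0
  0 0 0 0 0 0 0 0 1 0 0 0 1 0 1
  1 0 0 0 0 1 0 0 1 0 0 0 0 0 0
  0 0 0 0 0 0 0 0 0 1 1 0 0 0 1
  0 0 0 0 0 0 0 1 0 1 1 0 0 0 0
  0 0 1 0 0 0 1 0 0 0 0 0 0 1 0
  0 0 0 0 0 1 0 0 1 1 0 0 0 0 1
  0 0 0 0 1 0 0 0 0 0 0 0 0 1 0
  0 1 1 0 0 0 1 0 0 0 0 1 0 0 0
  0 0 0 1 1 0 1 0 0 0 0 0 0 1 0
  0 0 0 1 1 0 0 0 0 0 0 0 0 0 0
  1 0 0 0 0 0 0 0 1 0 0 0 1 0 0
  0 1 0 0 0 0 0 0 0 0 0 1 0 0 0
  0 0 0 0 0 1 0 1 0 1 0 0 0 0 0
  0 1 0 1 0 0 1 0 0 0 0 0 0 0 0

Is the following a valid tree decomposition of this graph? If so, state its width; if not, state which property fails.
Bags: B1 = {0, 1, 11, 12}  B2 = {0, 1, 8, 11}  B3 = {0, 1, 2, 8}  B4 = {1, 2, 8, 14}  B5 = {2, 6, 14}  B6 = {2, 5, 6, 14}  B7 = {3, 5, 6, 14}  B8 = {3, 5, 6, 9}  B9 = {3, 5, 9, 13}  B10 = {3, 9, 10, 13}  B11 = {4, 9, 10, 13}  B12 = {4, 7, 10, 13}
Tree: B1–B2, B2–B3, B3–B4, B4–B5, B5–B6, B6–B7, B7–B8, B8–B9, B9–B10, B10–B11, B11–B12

No — edge (8,6) lies in no bag.

A tree decomposition must satisfy three properties: every vertex lies in some bag; for every edge, both endpoints lie together in some bag; and for every vertex, the bags containing it form a connected subtree. Here edge (8,6) lies in no bag, so the decomposition is invalid.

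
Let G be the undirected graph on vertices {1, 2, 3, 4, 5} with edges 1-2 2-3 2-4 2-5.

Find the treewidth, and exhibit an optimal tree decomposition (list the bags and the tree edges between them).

Every bag has size at most 2, so the width is 2 − 1 = 1 and tw(G) ≤ 1. Any graph with an edge has treewidth ≥ 1, and G has the edge 4–2. Hence tw(G) = 1 exactly.

Treewidth 1.
Bags: B1 = {2, 4}  B2 = {2, 5}  B3 = {2, 3}  B4 = {1, 2}
Tree: B1–B2, B1–B3, B1–B4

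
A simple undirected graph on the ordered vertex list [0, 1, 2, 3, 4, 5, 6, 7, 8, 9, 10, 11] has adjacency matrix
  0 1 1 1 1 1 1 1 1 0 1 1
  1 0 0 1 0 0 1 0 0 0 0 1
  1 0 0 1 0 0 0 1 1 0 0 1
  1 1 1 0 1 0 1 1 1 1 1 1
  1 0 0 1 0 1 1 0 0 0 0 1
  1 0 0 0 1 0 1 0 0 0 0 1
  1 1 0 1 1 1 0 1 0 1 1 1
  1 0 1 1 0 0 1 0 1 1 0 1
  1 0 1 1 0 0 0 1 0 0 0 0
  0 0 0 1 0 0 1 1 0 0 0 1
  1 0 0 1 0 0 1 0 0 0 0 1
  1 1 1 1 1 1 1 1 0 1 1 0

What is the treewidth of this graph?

A width-4 tree decomposition is:
Bags: B1 = {0, 3, 4, 6, 11}  B2 = {0, 1, 3, 6, 11}  B3 = {0, 3, 6, 7, 11}  B4 = {0, 4, 5, 6, 11}  B5 = {0, 3, 6, 10, 11}  B6 = {3, 6, 7, 9, 11}  B7 = {0, 2, 3, 7, 11}  B8 = {0, 2, 3, 7, 8}
Tree: B1–B2, B1–B3, B1–B4, B2–B5, B3–B6, B3–B7, B7–B8
Each bag holds 5 vertices, so the decomposition has width 4, which upper-bounds the treewidth. For the lower bound, the 5 vertices {0, 2, 3, 7, 8} are pairwise adjacent, and any tree decomposition puts a clique entirely inside one bag — forcing width ≥ 4. Therefore the treewidth is 4.

4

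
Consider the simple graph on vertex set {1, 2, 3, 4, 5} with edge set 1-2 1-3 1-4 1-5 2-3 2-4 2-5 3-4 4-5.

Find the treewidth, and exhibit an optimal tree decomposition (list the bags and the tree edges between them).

Each bag holds 4 vertices, so the decomposition has width 3, which upper-bounds the treewidth. Conversely, {1, 2, 3, 4} is a clique of size 4, and the vertices of any clique must share a bag in every tree decomposition; so some bag has ≥ 4 vertices and tw(G) ≥ 3. Hence tw(G) = 3 exactly.

Treewidth 3.
One optimal decomposition is:
Bags: B1 = {1, 2, 3, 4}  B2 = {1, 2, 4, 5}
Tree: B1–B2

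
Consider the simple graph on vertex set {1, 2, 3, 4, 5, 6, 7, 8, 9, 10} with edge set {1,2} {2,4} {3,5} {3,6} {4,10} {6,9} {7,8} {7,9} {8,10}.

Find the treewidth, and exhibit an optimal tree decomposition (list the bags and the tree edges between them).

Treewidth 1.
One optimal decomposition is:
Bags: B1 = {3, 5}  B2 = {3, 6}  B3 = {6, 9}  B4 = {7, 9}  B5 = {7, 8}  B6 = {8, 10}  B7 = {4, 10}  B8 = {2, 4}  B9 = {1, 2}
Tree: B1–B2, B2–B3, B3–B4, B4–B5, B5–B6, B6–B7, B7–B8, B8–B9

Each bag holds 2 vertices, so the decomposition has width 1, which upper-bounds the treewidth. Since G has at least one edge (e.g. 5–3), it is not an edgeless graph, so tw(G) ≥ 1. Hence tw(G) = 1 exactly.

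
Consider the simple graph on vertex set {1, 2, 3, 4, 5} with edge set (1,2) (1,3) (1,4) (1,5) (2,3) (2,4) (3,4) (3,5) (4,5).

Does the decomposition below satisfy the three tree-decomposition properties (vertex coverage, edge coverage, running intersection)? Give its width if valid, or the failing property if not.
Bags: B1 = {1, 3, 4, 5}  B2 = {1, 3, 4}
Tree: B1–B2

A tree decomposition must satisfy three properties: every vertex lies in some bag; for every edge, both endpoints lie together in some bag; and for every vertex, the bags containing it form a connected subtree. Here vertex 2 appears in no bag, so the decomposition is invalid.

No — vertex 2 appears in no bag.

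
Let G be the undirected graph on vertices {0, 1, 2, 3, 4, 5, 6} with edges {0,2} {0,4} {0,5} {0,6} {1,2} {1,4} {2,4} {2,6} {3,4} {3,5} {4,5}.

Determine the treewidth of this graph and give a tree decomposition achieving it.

Treewidth 2.
One optimal decomposition is:
Bags: B1 = {0, 2, 6}  B2 = {0, 2, 4}  B3 = {0, 4, 5}  B4 = {3, 4, 5}  B5 = {1, 2, 4}
Tree: B1–B2, B2–B3, B3–B4, B2–B5

Each bag holds 3 vertices, so the decomposition has width 2, which upper-bounds the treewidth. Conversely, {0, 2, 4} is a clique of size 3, and the vertices of any clique must share a bag in every tree decomposition; so some bag has ≥ 3 vertices and tw(G) ≥ 2. Combining the bounds, tw(G) = 2.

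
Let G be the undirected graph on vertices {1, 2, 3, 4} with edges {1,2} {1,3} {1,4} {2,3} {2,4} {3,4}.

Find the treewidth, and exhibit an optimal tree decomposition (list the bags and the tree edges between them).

A single bag containing all 4 vertices is trivially a valid decomposition of width 3. On the other hand G contains the 4-clique {1, 2, 3, 4}. A clique must lie in a single bag of any decomposition, so no decomposition can have width below 3. Combining the bounds, tw(G) = 3.

Treewidth 3.
One such decomposition:
Bags: B1 = {1, 2, 3, 4}
Tree: (single bag)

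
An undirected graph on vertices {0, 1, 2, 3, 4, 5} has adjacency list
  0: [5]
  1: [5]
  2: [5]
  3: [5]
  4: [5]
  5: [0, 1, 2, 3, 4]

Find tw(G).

1

A width-1 tree decomposition is:
Bags: B1 = {4, 5}  B2 = {3, 5}  B3 = {2, 5}  B4 = {0, 5}  B5 = {1, 5}
Tree: B1–B2, B1–B3, B3–B4, B3–B5
Each bag holds 2 vertices, so the decomposition has width 1, which upper-bounds the treewidth. Any graph with an edge has treewidth ≥ 1, and G has the edge 5–4. The upper and lower bounds meet at 1, so that is the treewidth.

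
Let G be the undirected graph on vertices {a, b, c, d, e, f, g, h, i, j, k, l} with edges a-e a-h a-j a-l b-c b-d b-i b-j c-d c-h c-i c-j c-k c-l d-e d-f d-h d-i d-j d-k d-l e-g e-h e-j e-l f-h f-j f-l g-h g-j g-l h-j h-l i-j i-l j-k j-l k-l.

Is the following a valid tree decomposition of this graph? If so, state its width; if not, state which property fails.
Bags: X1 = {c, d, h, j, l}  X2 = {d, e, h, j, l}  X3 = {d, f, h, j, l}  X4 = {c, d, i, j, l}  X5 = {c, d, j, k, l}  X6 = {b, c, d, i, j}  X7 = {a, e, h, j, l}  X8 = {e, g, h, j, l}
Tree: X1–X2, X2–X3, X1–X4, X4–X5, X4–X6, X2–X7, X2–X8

Yes; width 4.

Vertex coverage: the bags together contain {a, b, c, d, e, f, g, h, i, j, k, l}, the full vertex set. Edge coverage: each edge of G has both endpoints in at least one bag. Running intersection: for every vertex, the bags containing it form a connected subtree. All three properties hold, so this is a valid tree decomposition of width max|bag| − 1 = 4, and hence tw(G) ≤ 4.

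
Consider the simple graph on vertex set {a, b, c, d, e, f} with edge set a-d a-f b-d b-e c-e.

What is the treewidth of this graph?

1

A width-1 tree decomposition is:
Bags: B1 = {c, e}  B2 = {b, e}  B3 = {b, d}  B4 = {a, d}  B5 = {a, f}
Tree: B1–B2, B2–B3, B3–B4, B4–B5
Every bag has size at most 2, so the width is 2 − 1 = 1 and tw(G) ≤ 1. Any graph with an edge has treewidth ≥ 1, and G has the edge c–e. Therefore the treewidth is 1.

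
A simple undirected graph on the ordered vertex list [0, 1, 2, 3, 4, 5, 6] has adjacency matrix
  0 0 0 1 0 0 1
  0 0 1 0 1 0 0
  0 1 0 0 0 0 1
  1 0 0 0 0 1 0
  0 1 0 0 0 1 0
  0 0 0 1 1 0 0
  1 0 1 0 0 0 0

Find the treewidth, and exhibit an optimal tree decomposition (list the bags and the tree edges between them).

Treewidth 2.
One such decomposition:
Bags: B1 = {1, 4, 5}  B2 = {1, 3, 5}  B3 = {0, 1, 3}  B4 = {0, 1, 6}  B5 = {1, 2, 6}
Tree: B1–B2, B2–B3, B3–B4, B4–B5

Every bag has size at most 3, so the width is 3 − 1 = 2 and tw(G) ≤ 2. Since 1–4–5–3–0–6–2–1 is a cycle in G, G is not acyclic. Forests are exactly the graphs of treewidth ≤ 1, so tw(G) ≥ 2. Combining the bounds, tw(G) = 2.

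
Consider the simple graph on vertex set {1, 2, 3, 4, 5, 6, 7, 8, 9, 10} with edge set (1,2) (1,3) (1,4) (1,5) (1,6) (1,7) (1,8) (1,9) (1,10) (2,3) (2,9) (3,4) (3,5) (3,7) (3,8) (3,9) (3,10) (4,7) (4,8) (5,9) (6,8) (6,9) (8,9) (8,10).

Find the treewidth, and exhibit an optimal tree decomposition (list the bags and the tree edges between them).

Treewidth 3.
Bags: B1 = {1, 3, 8, 9}  B2 = {1, 3, 4, 8}  B3 = {1, 3, 5, 9}  B4 = {1, 3, 4, 7}  B5 = {1, 6, 8, 9}  B6 = {1, 3, 8, 10}  B7 = {1, 2, 3, 9}
Tree: B1–B2, B1–B3, B2–B4, B1–B5, B1–B6, B3–B7

Each bag holds 4 vertices, so the decomposition has width 3, which upper-bounds the treewidth. Conversely, {1, 3, 8, 9} is a clique of size 4, and the vertices of any clique must share a bag in every tree decomposition; so some bag has ≥ 4 vertices and tw(G) ≥ 3. Hence tw(G) = 3 exactly.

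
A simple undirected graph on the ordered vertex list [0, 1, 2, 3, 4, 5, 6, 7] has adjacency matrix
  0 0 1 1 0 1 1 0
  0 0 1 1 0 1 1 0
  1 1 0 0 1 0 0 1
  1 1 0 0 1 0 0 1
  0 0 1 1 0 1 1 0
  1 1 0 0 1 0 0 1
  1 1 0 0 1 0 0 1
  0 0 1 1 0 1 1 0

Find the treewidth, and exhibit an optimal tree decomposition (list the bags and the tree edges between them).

Treewidth 4.
One such decomposition:
Bags: B1 = {2, 3, 4, 5, 6}  B2 = {1, 2, 3, 5, 6}  B3 = {2, 3, 5, 6, 7}  B4 = {0, 2, 3, 5, 6}
Tree: B1–B2, B2–B3, B3–B4

Every bag has size at most 5, so the width is 5 − 1 = 4 and tw(G) ≤ 4. For the lower bound: the 5 vertex sets {4,5}, {1,3}, {2,7}, {6}, {0} are disjoint, each induces a connected subgraph, and every pair is joined by at least one edge of G. Contracting each set to a single vertex therefore yields K_{5} as a minor, and since treewidth is minor-monotone, tw(G) ≥ tw(K_{5}) = 4. The upper and lower bounds meet at 4, so that is the treewidth.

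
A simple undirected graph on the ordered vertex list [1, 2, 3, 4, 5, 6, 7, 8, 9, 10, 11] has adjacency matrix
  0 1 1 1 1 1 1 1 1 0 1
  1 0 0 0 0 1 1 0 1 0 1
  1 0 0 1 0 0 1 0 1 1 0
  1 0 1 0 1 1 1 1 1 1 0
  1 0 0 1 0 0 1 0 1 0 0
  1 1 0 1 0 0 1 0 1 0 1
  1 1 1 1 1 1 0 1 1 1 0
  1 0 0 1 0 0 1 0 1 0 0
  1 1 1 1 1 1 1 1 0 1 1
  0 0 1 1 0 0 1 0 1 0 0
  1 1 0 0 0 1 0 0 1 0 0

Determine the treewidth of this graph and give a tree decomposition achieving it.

Every bag has size at most 5, so the width is 5 − 1 = 4 and tw(G) ≤ 4. Conversely, {1, 2, 6, 9, 11} is a clique of size 5, and the vertices of any clique must share a bag in every tree decomposition; so some bag has ≥ 5 vertices and tw(G) ≥ 4. The upper and lower bounds meet at 4, so that is the treewidth.

Treewidth 4.
One such decomposition:
Bags: B1 = {1, 4, 7, 8, 9}  B2 = {1, 4, 6, 7, 9}  B3 = {1, 4, 5, 7, 9}  B4 = {1, 2, 6, 7, 9}  B5 = {1, 3, 4, 7, 9}  B6 = {3, 4, 7, 9, 10}  B7 = {1, 2, 6, 9, 11}
Tree: B1–B2, B2–B3, B2–B4, B1–B5, B5–B6, B4–B7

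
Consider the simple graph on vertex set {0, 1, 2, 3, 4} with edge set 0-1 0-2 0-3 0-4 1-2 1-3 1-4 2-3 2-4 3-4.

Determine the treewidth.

A width-4 tree decomposition is:
Bags: B1 = {0, 1, 2, 3, 4}
Tree: (single bag)
With just one bag of size 5, the width is 5 − 1 = 4, so tw(G) ≤ 4. For the lower bound, the 5 vertices {0, 1, 2, 3, 4} are pairwise adjacent, and any tree decomposition puts a clique entirely inside one bag — forcing width ≥ 4. Therefore the treewidth is 4.

4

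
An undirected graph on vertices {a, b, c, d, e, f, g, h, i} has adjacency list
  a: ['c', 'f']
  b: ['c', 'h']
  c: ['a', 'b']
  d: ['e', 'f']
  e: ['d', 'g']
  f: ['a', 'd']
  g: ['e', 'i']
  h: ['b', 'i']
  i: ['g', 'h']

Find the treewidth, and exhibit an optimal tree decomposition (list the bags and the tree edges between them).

Each bag holds 3 vertices, so the decomposition has width 2, which upper-bounds the treewidth. Since g–e–d–f–a–c–b–h–i–g is a cycle in G, G is not acyclic. Forests are exactly the graphs of treewidth ≤ 1, so tw(G) ≥ 2. Therefore the treewidth is 2.

Treewidth 2.
Bags: B1 = {d, e, g}  B2 = {d, f, g}  B3 = {a, f, g}  B4 = {a, c, g}  B5 = {b, c, g}  B6 = {b, g, h}  B7 = {g, h, i}
Tree: B1–B2, B2–B3, B3–B4, B4–B5, B5–B6, B6–B7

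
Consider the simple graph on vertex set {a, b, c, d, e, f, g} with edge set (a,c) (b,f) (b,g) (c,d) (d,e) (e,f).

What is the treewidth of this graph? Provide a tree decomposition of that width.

Treewidth 1.
One optimal decomposition is:
Bags: B1 = {b, g}  B2 = {b, f}  B3 = {e, f}  B4 = {d, e}  B5 = {c, d}  B6 = {a, c}
Tree: B1–B2, B2–B3, B3–B4, B4–B5, B5–B6

Each bag holds 2 vertices, so the decomposition has width 1, which upper-bounds the treewidth. Since G has at least one edge (e.g. g–b), it is not an edgeless graph, so tw(G) ≥ 1. Hence tw(G) = 1 exactly.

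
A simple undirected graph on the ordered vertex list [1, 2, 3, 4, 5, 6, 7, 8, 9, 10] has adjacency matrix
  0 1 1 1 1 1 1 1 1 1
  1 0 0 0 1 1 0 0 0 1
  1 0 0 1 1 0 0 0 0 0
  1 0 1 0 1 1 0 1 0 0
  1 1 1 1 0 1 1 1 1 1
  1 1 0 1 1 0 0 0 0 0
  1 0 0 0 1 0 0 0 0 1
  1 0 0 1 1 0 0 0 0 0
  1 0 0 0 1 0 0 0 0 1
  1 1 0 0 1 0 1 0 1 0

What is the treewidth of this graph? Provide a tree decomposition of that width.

Treewidth 3.
One optimal decomposition is:
Bags: B1 = {1, 2, 5, 10}  B2 = {1, 5, 9, 10}  B3 = {1, 2, 5, 6}  B4 = {1, 4, 5, 6}  B5 = {1, 5, 7, 10}  B6 = {1, 3, 4, 5}  B7 = {1, 4, 5, 8}
Tree: B1–B2, B1–B3, B3–B4, B2–B5, B4–B6, B4–B7

The largest bag has 4 vertices, giving width 3; this decomposition certifies tw(G) ≤ 3. Conversely, {1, 2, 5, 10} is a clique of size 4, and the vertices of any clique must share a bag in every tree decomposition; so some bag has ≥ 4 vertices and tw(G) ≥ 3. The upper and lower bounds meet at 3, so that is the treewidth.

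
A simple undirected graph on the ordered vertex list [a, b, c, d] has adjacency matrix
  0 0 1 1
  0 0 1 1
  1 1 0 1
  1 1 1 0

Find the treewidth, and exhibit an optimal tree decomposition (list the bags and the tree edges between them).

The largest bag has 3 vertices, giving width 2; this decomposition certifies tw(G) ≤ 2. For the lower bound, the 3 vertices {a, c, d} are pairwise adjacent, and any tree decomposition puts a clique entirely inside one bag — forcing width ≥ 2. Hence tw(G) = 2 exactly.

Treewidth 2.
One optimal decomposition is:
Bags: B1 = {b, c, d}  B2 = {a, c, d}
Tree: B1–B2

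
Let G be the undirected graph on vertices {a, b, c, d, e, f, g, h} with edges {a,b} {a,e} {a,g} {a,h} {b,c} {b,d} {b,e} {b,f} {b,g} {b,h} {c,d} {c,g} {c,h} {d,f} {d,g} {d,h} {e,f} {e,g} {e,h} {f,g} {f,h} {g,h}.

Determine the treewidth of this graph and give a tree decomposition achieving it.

Treewidth 4.
Bags: B1 = {b, d, f, g, h}  B2 = {b, c, d, g, h}  B3 = {b, e, f, g, h}  B4 = {a, b, e, g, h}
Tree: B1–B2, B1–B3, B3–B4

Every bag has size at most 5, so the width is 5 − 1 = 4 and tw(G) ≤ 4. For the lower bound, the 5 vertices {b, c, d, g, h} are pairwise adjacent, and any tree decomposition puts a clique entirely inside one bag — forcing width ≥ 4. Hence tw(G) = 4 exactly.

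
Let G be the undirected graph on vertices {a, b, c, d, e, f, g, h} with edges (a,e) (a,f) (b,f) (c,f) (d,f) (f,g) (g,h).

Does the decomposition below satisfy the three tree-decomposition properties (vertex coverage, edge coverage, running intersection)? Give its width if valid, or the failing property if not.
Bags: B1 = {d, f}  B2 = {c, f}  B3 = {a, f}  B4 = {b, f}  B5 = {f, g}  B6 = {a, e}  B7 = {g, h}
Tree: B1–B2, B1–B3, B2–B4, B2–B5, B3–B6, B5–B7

Every vertex of G appears in some bag (union = {a, b, c, d, e, f, g, h}); every edge is covered by a bag; and for each vertex v the set of bags containing v is connected in the bag tree. The decomposition is therefore valid. The largest bag has 2 vertices, so the width is 1.

Yes; width 1.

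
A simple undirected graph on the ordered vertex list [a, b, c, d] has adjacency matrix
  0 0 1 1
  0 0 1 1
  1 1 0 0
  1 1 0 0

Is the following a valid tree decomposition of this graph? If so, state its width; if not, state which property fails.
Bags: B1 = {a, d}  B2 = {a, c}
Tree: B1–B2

A tree decomposition must satisfy three properties: every vertex lies in some bag; for every edge, both endpoints lie together in some bag; and for every vertex, the bags containing it form a connected subtree. Here vertex b appears in no bag, so the decomposition is invalid.

No — vertex b appears in no bag.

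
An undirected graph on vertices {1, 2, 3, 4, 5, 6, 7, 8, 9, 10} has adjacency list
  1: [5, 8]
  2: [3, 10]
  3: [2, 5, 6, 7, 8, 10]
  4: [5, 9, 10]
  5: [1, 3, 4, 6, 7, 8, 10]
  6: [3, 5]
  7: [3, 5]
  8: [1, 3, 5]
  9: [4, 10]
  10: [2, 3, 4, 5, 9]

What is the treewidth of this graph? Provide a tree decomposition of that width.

Each bag holds 3 vertices, so the decomposition has width 2, which upper-bounds the treewidth. For the lower bound, the 3 vertices {4, 9, 10} are pairwise adjacent, and any tree decomposition puts a clique entirely inside one bag — forcing width ≥ 2. Hence tw(G) = 2 exactly.

Treewidth 2.
One optimal decomposition is:
Bags: B1 = {3, 5, 7}  B2 = {3, 5, 8}  B3 = {3, 5, 10}  B4 = {1, 5, 8}  B5 = {2, 3, 10}  B6 = {3, 5, 6}  B7 = {4, 5, 10}  B8 = {4, 9, 10}
Tree: B1–B2, B2–B3, B2–B4, B3–B5, B1–B6, B3–B7, B7–B8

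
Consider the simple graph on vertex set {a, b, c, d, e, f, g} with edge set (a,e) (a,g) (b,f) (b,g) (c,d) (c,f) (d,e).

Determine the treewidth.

2

A width-2 tree decomposition is:
Bags: B1 = {a, b, g}  B2 = {a, b, e}  B3 = {b, d, e}  B4 = {b, c, d}  B5 = {b, c, f}
Tree: B1–B2, B2–B3, B3–B4, B4–B5
The largest bag has 3 vertices, giving width 2; this decomposition certifies tw(G) ≤ 2. The edges b–g–a–e–d–c–f–b form a cycle, so G is not a tree and its treewidth is at least 2. Combining the bounds, tw(G) = 2.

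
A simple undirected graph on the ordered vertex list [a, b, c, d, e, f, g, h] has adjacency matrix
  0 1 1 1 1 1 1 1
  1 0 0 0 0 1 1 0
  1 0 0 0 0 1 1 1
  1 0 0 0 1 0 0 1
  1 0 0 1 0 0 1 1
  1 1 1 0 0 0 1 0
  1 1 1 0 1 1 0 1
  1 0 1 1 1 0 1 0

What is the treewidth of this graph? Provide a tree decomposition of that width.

Treewidth 3.
Bags: B1 = {a, d, e, h}  B2 = {a, e, g, h}  B3 = {a, c, g, h}  B4 = {a, c, f, g}  B5 = {a, b, f, g}
Tree: B1–B2, B2–B3, B3–B4, B4–B5

The largest bag has 4 vertices, giving width 3; this decomposition certifies tw(G) ≤ 3. Conversely, {a, d, e, h} is a clique of size 4, and the vertices of any clique must share a bag in every tree decomposition; so some bag has ≥ 4 vertices and tw(G) ≥ 3. Hence tw(G) = 3 exactly.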